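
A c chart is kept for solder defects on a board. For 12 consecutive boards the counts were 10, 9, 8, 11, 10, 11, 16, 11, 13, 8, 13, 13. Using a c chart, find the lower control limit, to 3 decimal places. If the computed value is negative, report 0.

1.096

c̄ = (10 + 9 + 8 + 11 + 10 + 11 + 16 + 11 + 13 + 8 + 13 + 13) / 12 = 133 / 12 = 11.0833
LCL = c̄ − 3√c̄ = 11.0833 − 3 × 3.3292 = 1.0958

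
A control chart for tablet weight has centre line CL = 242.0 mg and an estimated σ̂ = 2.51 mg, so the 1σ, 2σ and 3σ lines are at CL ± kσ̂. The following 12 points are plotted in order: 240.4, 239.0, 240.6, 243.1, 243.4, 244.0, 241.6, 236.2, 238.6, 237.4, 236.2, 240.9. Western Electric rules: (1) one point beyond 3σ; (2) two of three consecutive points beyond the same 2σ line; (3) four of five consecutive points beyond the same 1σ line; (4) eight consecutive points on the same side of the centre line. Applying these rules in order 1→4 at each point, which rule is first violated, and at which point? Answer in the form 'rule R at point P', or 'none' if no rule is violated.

Zone of each point (C = within 1σ̂, B = 1σ̂–2σ̂, A = 2σ̂–3σ̂, * = beyond 3σ̂; sign = side of CL): 1:-C, 2:-B, 3:-C, 4:+C, 5:+C, 6:+C, 7:-C, 8:-A, 9:-B, 10:-B, 11:-A, 12:-C
Rule 3 (four of five consecutive points beyond the same 1σ limit) is satisfied at point 11.

rule 3 at point 11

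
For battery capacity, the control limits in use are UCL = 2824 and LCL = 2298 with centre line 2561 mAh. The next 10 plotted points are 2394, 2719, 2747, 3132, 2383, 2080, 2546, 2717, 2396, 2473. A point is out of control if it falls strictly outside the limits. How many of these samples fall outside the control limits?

Compare each point to [2298, 2824]: sample 4 = 3132 > UCL; sample 6 = 2080 < LCL.

2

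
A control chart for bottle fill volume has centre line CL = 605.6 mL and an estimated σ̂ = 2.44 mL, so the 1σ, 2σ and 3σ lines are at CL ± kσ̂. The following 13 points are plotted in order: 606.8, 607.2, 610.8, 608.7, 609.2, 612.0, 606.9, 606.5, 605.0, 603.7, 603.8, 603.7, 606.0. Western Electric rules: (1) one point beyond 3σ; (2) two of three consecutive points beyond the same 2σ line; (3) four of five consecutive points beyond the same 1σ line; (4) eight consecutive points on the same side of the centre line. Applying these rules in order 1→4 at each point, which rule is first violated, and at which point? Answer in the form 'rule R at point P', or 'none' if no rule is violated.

Zone of each point (C = within 1σ̂, B = 1σ̂–2σ̂, A = 2σ̂–3σ̂, * = beyond 3σ̂; sign = side of CL): 1:+C, 2:+C, 3:+A, 4:+B, 5:+B, 6:+A, 7:+C, 8:+C, 9:-C, 10:-C, 11:-C, 12:-C, 13:+C
Rule 3 (four of five consecutive points beyond the same 1σ limit) is satisfied at point 6.

rule 3 at point 6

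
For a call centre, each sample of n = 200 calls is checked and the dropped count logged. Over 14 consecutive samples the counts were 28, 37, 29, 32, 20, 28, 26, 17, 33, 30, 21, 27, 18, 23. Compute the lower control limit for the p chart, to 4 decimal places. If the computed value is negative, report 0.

p̄ = Σdᵢ / (k·n) = 369 / (14 × 200) = 0.13179
LCL = p̄ − 3·√(p̄(1−p̄)/n) = 0.13179 − 3 × 0.02392 = 0.06003

0.0600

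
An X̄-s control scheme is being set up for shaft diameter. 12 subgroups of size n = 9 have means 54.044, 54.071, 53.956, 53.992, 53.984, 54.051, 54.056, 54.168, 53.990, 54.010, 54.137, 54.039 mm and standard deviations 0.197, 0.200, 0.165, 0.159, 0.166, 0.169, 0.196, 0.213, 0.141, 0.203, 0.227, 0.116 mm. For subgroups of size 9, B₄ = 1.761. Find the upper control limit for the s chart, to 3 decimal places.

s̄ = (0.197 + 0.200 + 0.165 + 0.159 + 0.166 + 0.169 + 0.196 + 0.213 + 0.141 + 0.203 + 0.227 + 0.116) / 12 = 0.1793
UCL_s = B₄·s̄ = 1.761 × 0.1793 = 0.3158

0.316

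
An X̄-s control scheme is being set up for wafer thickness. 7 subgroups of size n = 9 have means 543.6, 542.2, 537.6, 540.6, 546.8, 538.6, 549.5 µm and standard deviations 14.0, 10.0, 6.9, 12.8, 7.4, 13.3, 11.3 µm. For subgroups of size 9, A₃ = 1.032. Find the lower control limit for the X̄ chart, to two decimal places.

X̄̄ = (543.6 + 542.2 + 537.6 + 540.6 + 546.8 + 538.6 + 549.5) / 7 = 542.7000
s̄ = (14.0 + 10.0 + 6.9 + 12.8 + 7.4 + 13.3 + 11.3) / 7 = 10.8143
LCL = X̄̄ − A₃·s̄ = 542.7000 − 1.032 × 10.8143 = 531.5397

531.54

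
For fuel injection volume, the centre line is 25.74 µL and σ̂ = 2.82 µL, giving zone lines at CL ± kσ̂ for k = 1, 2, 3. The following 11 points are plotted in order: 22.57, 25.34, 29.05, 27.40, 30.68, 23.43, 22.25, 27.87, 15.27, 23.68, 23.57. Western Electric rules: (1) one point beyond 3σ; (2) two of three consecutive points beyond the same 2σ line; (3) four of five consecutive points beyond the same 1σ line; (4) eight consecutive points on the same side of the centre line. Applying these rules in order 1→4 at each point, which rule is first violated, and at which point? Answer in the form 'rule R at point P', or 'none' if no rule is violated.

Zone of each point (C = within 1σ̂, B = 1σ̂–2σ̂, A = 2σ̂–3σ̂, * = beyond 3σ̂; sign = side of CL): 1:-B, 2:-C, 3:+B, 4:+C, 5:+B, 6:-C, 7:-B, 8:+C, 9:-*, 10:-C, 11:-C
Rule 1 (one point beyond the 3σ limits) is satisfied at point 9.

rule 1 at point 9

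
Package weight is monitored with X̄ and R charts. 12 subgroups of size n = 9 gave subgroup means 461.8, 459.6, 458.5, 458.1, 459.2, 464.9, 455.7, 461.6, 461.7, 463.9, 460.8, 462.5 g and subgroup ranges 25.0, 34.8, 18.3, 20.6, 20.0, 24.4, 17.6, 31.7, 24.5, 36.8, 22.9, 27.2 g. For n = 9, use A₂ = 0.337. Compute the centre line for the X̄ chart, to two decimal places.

460.69

X̄̄ = (461.8 + 459.6 + 458.5 + 458.1 + 459.2 + 464.9 + 455.7 + 461.6 + 461.7 + 463.9 + 460.8 + 462.5) / 12 = 5528.3000 / 12 = 460.6917
CL = X̄̄ = 460.6917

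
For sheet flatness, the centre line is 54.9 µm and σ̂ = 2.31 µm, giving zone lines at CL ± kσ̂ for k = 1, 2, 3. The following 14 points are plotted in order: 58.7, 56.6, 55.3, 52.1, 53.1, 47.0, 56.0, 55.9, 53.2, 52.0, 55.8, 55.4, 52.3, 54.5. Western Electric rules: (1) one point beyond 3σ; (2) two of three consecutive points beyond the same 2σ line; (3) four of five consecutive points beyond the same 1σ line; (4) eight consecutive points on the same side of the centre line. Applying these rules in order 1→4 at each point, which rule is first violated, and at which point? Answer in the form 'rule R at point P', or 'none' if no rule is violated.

Zone of each point (C = within 1σ̂, B = 1σ̂–2σ̂, A = 2σ̂–3σ̂, * = beyond 3σ̂; sign = side of CL): 1:+B, 2:+C, 3:+C, 4:-B, 5:-C, 6:-*, 7:+C, 8:+C, 9:-C, 10:-B, 11:+C, 12:+C, 13:-B, 14:-C
Rule 1 (one point beyond the 3σ limits) is satisfied at point 6.

rule 1 at point 6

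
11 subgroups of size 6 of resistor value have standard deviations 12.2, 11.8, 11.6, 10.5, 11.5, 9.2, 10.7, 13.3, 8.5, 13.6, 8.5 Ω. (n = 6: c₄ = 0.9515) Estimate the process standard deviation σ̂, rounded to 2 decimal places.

11.60

s̄ = (12.2 + 11.8 + 11.6 + 10.5 + 11.5 + 9.2 + 10.7 + 13.3 + 8.5 + 13.6 + 8.5) / 11 = 11.0364
σ̂ = s̄ / c₄ = 11.0364 / 0.9515 = 11.5989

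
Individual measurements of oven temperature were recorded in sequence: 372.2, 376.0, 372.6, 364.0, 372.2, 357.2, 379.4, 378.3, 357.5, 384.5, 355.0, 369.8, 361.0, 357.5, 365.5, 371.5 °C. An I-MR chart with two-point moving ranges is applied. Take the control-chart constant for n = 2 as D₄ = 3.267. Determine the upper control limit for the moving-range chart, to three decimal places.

39.356

Moving ranges: 3.8, 3.4, 8.6, 8.2, 15.0, 22.2, 1.1, 20.8, 27.0, 29.5, 14.8, 8.8, 3.5, 8.0, 6.0; M̄R̄ = 180.7000 / 15 = 12.0467
UCL_MR = D₄·M̄R̄ = 3.267 × 12.0467 = 39.3565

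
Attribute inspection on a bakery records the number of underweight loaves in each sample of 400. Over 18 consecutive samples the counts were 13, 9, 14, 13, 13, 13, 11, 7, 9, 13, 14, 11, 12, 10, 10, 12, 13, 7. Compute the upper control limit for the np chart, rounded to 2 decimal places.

p̄ = Σdᵢ / (k·n) = 204 / (18 × 400) = 0.02833
UCL = np̄ + 3·√(np̄(1−p̄)) = 11.3333 + 3 × √(11.3333×0.97167) = 11.3333 + 3 × 3.3185 = 21.2887

21.29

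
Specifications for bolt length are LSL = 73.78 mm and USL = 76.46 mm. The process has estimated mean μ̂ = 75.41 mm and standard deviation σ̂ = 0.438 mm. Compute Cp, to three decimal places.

Cp = (USL − LSL) / (6σ̂) = (76.46 − 73.78) / (6 × 0.438) = 2.6800 / 2.6280 = 1.0198

1.020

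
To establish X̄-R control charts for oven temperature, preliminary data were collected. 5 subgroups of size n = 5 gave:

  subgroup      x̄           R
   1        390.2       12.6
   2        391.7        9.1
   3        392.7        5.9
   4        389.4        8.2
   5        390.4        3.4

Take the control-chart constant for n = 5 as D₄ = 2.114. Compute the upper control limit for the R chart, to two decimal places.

R̄ = (12.6 + 9.1 + 5.9 + 8.2 + 3.4) / 5 = 39.2000 / 5 = 7.8400
UCL_R = D₄·R̄ = 2.114 × 7.8400 = 16.5738

16.57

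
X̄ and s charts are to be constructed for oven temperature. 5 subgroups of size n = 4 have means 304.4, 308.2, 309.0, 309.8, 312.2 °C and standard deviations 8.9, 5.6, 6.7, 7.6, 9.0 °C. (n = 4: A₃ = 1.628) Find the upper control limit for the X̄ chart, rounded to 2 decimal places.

X̄̄ = (304.4 + 308.2 + 309.0 + 309.8 + 312.2) / 5 = 308.7200
s̄ = (8.9 + 5.6 + 6.7 + 7.6 + 9.0) / 5 = 7.5600
UCL = X̄̄ + A₃·s̄ = 308.7200 + 1.628 × 7.5600 = 321.0277

321.03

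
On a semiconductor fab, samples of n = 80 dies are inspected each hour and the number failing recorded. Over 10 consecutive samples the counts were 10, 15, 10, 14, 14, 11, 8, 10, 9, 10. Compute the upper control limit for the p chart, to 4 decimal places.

0.2547

p̄ = Σdᵢ / (k·n) = 111 / (10 × 80) = 0.13875
UCL = p̄ + 3·√(p̄(1−p̄)/n) = 0.13875 + 3 × √(0.13875×0.86125/80) = 0.13875 + 3 × 0.03865 = 0.25470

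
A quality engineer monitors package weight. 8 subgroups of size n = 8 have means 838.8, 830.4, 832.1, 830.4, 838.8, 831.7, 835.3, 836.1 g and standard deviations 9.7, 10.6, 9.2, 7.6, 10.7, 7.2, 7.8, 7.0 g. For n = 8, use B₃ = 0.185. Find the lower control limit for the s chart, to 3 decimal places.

1.614

s̄ = (9.7 + 10.6 + 9.2 + 7.6 + 10.7 + 7.2 + 7.8 + 7.0) / 8 = 8.7250
LCL_s = B₃·s̄ = 0.185 × 8.7250 = 1.6141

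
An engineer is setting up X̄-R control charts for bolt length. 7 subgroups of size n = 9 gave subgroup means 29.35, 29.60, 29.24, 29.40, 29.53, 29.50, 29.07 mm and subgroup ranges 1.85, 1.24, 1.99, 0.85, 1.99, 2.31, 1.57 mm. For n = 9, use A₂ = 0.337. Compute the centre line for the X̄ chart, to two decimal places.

X̄̄ = (29.35 + 29.60 + 29.24 + 29.40 + 29.53 + 29.50 + 29.07) / 7 = 205.6900 / 7 = 29.3843
CL = X̄̄ = 29.3843

29.38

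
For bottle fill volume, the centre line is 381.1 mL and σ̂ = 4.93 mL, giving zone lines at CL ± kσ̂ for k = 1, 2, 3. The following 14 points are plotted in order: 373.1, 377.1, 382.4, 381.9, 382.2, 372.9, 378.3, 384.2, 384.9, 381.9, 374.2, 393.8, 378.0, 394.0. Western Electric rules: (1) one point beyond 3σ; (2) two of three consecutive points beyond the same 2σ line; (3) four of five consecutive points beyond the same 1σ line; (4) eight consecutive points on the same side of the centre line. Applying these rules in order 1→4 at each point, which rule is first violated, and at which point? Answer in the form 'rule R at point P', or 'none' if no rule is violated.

Zone of each point (C = within 1σ̂, B = 1σ̂–2σ̂, A = 2σ̂–3σ̂, * = beyond 3σ̂; sign = side of CL): 1:-B, 2:-C, 3:+C, 4:+C, 5:+C, 6:-B, 7:-C, 8:+C, 9:+C, 10:+C, 11:-B, 12:+A, 13:-C, 14:+A
Rule 2 (two of three consecutive points beyond the same 2σ limit) is satisfied at point 14.

rule 2 at point 14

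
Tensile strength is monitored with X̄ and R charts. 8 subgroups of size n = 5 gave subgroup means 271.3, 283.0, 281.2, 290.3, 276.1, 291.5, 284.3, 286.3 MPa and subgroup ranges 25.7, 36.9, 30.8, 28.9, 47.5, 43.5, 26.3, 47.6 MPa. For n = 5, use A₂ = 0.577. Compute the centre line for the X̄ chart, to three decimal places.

X̄̄ = (271.3 + 283.0 + 281.2 + 290.3 + 276.1 + 291.5 + 284.3 + 286.3) / 8 = 2264.0000 / 8 = 283.0000
CL = X̄̄ = 283.0000

283.000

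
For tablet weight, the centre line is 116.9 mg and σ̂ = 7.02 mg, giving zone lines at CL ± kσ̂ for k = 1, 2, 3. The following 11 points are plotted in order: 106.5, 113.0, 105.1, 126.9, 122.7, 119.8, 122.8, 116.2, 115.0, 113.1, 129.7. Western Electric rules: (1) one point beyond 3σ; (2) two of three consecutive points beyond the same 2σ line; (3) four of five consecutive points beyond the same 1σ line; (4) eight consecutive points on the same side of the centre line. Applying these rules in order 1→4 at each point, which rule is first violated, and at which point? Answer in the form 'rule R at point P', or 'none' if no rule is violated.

Zone of each point (C = within 1σ̂, B = 1σ̂–2σ̂, A = 2σ̂–3σ̂, * = beyond 3σ̂; sign = side of CL): 1:-B, 2:-C, 3:-B, 4:+B, 5:+C, 6:+C, 7:+C, 8:-C, 9:-C, 10:-C, 11:+B
No rule fires across all 11 points.

none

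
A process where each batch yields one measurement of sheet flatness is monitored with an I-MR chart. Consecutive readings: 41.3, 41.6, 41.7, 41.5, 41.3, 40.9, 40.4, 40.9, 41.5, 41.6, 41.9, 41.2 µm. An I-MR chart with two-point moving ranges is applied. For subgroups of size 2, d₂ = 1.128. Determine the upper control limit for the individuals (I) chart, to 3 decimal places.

X̄ = (41.3 + 41.6 + 41.7 + 41.5 + 41.3 + 40.9 + 40.4 + 40.9 + 41.5 + 41.6 + 41.9 + 41.2) / 12 = 41.3167
Moving ranges: 0.3, 0.1, 0.2, 0.2, 0.4, 0.5, 0.5, 0.6, 0.1, 0.3, 0.7; M̄R̄ = 3.9000 / 11 = 0.3545
UCL = X̄ + 3·M̄R̄/d₂ = 41.3167 + 3 × 0.3545 / 1.128 = 42.2596

42.260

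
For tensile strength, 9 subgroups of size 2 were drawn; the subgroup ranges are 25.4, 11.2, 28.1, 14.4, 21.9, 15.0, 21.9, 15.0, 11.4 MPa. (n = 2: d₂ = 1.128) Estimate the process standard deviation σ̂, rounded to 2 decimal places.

R̄ = (25.4 + 11.2 + 28.1 + 14.4 + 21.9 + 15.0 + 21.9 + 15.0 + 11.4) / 9 = 18.2556
σ̂ = R̄ / d₂ = 18.2556 / 1.128 = 16.1840

16.18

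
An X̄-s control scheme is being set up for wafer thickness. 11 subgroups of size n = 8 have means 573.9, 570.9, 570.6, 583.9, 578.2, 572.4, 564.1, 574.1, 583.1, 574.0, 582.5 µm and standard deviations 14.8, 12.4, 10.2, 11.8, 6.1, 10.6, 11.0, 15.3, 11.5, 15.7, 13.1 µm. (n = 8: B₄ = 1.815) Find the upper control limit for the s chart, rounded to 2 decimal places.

21.86

s̄ = (14.8 + 12.4 + 10.2 + 11.8 + 6.1 + 10.6 + 11.0 + 15.3 + 11.5 + 15.7 + 13.1) / 11 = 12.0455
UCL_s = B₄·s̄ = 1.815 × 12.0455 = 21.8625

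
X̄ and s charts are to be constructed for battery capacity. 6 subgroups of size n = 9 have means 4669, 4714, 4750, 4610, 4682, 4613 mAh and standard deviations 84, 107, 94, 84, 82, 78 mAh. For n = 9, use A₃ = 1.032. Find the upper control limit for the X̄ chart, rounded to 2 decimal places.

X̄̄ = (4669 + 4714 + 4750 + 4610 + 4682 + 4613) / 6 = 4673.0000
s̄ = (84 + 107 + 94 + 84 + 82 + 78) / 6 = 88.1667
UCL = X̄̄ + A₃·s̄ = 4673.0000 + 1.032 × 88.1667 = 4763.9880

4763.99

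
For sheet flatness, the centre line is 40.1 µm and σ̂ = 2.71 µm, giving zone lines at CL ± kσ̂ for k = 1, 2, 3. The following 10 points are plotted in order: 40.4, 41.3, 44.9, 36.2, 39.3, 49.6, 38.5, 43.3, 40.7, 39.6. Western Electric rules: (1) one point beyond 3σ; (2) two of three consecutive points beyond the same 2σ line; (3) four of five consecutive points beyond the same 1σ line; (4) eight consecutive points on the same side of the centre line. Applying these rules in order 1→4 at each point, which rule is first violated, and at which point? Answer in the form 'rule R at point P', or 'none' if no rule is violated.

rule 1 at point 6

Zone of each point (C = within 1σ̂, B = 1σ̂–2σ̂, A = 2σ̂–3σ̂, * = beyond 3σ̂; sign = side of CL): 1:+C, 2:+C, 3:+B, 4:-B, 5:-C, 6:+*, 7:-C, 8:+B, 9:+C, 10:-C
Rule 1 (one point beyond the 3σ limits) is satisfied at point 6.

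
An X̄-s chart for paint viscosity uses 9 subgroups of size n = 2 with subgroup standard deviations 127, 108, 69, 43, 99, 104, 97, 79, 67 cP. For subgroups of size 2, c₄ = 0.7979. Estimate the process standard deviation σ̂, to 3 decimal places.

110.429

s̄ = (127 + 108 + 69 + 43 + 99 + 104 + 97 + 79 + 67) / 9 = 88.1111
σ̂ = s̄ / c₄ = 88.1111 / 0.7979 = 110.4288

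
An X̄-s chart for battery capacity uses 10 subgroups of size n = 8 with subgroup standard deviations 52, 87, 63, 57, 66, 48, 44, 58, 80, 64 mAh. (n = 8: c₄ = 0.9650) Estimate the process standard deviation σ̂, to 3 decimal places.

64.145

s̄ = (52 + 87 + 63 + 57 + 66 + 48 + 44 + 58 + 80 + 64) / 10 = 61.9000
σ̂ = s̄ / c₄ = 61.9000 / 0.9650 = 64.1451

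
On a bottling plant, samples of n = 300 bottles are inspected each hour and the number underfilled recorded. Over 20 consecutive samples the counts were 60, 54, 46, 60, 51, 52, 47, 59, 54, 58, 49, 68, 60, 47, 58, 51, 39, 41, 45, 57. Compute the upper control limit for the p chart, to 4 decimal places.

p̄ = Σdᵢ / (k·n) = 1056 / (20 × 300) = 0.17600
UCL = p̄ + 3·√(p̄(1−p̄)/n) = 0.17600 + 3 × √(0.17600×0.82400/300) = 0.17600 + 3 × 0.02199 = 0.24196

0.2420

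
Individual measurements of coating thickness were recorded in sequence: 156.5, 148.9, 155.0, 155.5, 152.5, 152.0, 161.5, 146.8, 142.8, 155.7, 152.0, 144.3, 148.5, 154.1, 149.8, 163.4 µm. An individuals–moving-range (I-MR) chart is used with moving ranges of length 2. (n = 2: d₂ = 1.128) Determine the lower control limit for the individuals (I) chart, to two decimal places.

X̄ = (156.5 + 148.9 + 155.0 + 155.5 + 152.5 + 152.0 + 161.5 + 146.8 + 142.8 + 155.7 + 152.0 + 144.3 + 148.5 + 154.1 + 149.8 + 163.4) / 16 = 152.4563
Moving ranges: 7.6, 6.1, 0.5, 3.0, 0.5, 9.5, 14.7, 4.0, 12.9, 3.7, 7.7, 4.2, 5.6, 4.3, 13.6; M̄R̄ = 97.9000 / 15 = 6.5267
LCL = X̄ − 3·M̄R̄/d₂ = 152.4563 − 3 × 6.5267 / 1.128 = 135.0981

135.10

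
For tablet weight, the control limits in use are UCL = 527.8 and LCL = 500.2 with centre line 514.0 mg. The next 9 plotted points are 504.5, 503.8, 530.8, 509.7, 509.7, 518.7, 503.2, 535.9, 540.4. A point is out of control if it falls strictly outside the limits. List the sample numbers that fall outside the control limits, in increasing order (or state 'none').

Compare each point to [500.2, 527.8]: sample 3 = 530.8 > UCL; sample 8 = 535.9 > UCL; sample 9 = 540.4 > UCL.

3, 8, 9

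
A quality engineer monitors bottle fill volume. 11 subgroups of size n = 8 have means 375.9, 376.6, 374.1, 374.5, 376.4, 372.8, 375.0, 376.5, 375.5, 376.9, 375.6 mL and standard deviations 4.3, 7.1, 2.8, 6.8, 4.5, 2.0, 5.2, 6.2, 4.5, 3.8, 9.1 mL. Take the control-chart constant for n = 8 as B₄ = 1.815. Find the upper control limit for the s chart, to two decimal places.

s̄ = (4.3 + 7.1 + 2.8 + 6.8 + 4.5 + 2.0 + 5.2 + 6.2 + 4.5 + 3.8 + 9.1) / 11 = 5.1182
UCL_s = B₄·s̄ = 1.815 × 5.1182 = 9.2895

9.29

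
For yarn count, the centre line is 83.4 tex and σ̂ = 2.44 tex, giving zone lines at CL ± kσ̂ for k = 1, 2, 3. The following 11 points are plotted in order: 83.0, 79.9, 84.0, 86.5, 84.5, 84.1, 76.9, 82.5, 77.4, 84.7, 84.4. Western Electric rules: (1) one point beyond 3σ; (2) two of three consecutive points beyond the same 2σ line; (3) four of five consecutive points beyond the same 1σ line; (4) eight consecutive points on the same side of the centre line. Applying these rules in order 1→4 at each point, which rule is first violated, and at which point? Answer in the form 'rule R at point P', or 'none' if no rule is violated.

Zone of each point (C = within 1σ̂, B = 1σ̂–2σ̂, A = 2σ̂–3σ̂, * = beyond 3σ̂; sign = side of CL): 1:-C, 2:-B, 3:+C, 4:+B, 5:+C, 6:+C, 7:-A, 8:-C, 9:-A, 10:+C, 11:+C
Rule 2 (two of three consecutive points beyond the same 2σ limit) is satisfied at point 9.

rule 2 at point 9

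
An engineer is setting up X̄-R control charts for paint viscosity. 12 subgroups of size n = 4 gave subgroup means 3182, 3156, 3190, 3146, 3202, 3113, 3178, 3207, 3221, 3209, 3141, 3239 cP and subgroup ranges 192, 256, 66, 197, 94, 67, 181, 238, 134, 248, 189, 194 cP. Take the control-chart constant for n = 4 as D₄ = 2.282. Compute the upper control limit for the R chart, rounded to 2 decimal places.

R̄ = (192 + 256 + 66 + 197 + 94 + 67 + 181 + 238 + 134 + 248 + 189 + 194) / 12 = 2056.0000 / 12 = 171.3333
UCL_R = D₄·R̄ = 2.282 × 171.3333 = 390.9827

390.98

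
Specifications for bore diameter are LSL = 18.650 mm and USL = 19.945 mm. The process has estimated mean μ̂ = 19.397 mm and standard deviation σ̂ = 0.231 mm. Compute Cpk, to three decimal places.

Cpu = (USL − μ̂) / (3σ̂) = (19.945 − 19.397) / (3 × 0.231) = 0.7908; Cpl = (μ̂ − LSL) / (3σ̂) = (19.397 − 18.650) / (3 × 0.231) = 1.0779; Cpk = min(Cpu, Cpl) = 0.7908

0.791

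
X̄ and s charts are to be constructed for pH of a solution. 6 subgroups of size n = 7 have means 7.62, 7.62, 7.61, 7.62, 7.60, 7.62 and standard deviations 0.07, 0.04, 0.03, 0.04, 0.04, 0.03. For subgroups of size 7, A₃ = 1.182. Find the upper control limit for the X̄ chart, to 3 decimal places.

X̄̄ = (7.62 + 7.62 + 7.61 + 7.62 + 7.60 + 7.62) / 6 = 7.6150
s̄ = (0.07 + 0.04 + 0.03 + 0.04 + 0.04 + 0.03) / 6 = 0.0417
UCL = X̄̄ + A₃·s̄ = 7.6150 + 1.182 × 0.0417 = 7.6642

7.664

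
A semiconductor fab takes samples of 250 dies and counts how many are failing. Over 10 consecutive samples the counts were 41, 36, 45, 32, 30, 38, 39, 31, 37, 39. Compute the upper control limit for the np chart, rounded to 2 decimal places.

53.61

p̄ = Σdᵢ / (k·n) = 368 / (10 × 250) = 0.14720
UCL = np̄ + 3·√(np̄(1−p̄)) = 36.8000 + 3 × √(36.8000×0.85280) = 36.8000 + 3 × 5.6021 = 53.6062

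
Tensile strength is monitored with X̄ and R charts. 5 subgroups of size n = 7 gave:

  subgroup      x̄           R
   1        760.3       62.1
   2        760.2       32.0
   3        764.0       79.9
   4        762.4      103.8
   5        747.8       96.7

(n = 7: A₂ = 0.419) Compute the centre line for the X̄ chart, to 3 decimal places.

X̄̄ = (760.3 + 760.2 + 764.0 + 762.4 + 747.8) / 5 = 3794.7000 / 5 = 758.9400
CL = X̄̄ = 758.9400

758.940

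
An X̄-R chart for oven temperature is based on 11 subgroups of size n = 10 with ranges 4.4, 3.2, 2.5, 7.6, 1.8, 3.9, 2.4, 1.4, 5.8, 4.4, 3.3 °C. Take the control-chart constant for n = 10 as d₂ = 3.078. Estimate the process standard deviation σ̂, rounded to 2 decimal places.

1.20

R̄ = (4.4 + 3.2 + 2.5 + 7.6 + 1.8 + 3.9 + 2.4 + 1.4 + 5.8 + 4.4 + 3.3) / 11 = 3.7000
σ̂ = R̄ / d₂ = 3.7000 / 3.078 = 1.2021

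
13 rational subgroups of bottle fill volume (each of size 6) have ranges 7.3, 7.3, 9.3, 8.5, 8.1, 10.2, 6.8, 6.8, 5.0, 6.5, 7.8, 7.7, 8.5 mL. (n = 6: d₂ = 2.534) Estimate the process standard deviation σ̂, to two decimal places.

3.03

R̄ = (7.3 + 7.3 + 9.3 + 8.5 + 8.1 + 10.2 + 6.8 + 6.8 + 5.0 + 6.5 + 7.8 + 7.7 + 8.5) / 13 = 7.6769
σ̂ = R̄ / d₂ = 7.6769 / 2.534 = 3.0296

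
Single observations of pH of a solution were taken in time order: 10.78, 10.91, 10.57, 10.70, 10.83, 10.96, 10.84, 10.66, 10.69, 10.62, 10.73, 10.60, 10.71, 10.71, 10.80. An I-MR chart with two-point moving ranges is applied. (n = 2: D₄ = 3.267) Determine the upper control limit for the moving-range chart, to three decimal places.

Moving ranges: 0.13, 0.34, 0.13, 0.13, 0.13, 0.12, 0.18, 0.03, 0.07, 0.11, 0.13, 0.11, 0.00, 0.09; M̄R̄ = 1.7000 / 14 = 0.1214
UCL_MR = D₄·M̄R̄ = 3.267 × 0.1214 = 0.3967

0.397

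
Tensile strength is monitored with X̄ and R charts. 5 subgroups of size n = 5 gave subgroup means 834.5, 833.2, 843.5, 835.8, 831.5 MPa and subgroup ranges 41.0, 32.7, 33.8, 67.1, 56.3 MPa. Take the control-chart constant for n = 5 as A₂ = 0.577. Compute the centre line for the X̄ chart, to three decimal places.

X̄̄ = (834.5 + 833.2 + 843.5 + 835.8 + 831.5) / 5 = 4178.5000 / 5 = 835.7000
CL = X̄̄ = 835.7000

835.700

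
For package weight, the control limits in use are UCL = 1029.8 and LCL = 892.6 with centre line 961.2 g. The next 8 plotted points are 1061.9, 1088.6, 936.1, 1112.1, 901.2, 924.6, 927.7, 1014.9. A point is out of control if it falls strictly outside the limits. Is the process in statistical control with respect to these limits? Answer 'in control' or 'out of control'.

Compare each point to [892.6, 1029.8]: sample 1 = 1061.9 > UCL; sample 2 = 1088.6 > UCL; sample 4 = 1112.1 > UCL.

out of control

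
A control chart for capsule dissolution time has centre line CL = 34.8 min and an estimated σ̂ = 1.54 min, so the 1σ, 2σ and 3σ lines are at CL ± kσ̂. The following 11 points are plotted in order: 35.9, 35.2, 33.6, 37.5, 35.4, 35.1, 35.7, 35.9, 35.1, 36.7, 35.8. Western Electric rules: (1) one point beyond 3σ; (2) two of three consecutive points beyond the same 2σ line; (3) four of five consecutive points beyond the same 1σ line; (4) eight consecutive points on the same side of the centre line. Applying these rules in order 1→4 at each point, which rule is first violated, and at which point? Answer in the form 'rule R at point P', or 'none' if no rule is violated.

Zone of each point (C = within 1σ̂, B = 1σ̂–2σ̂, A = 2σ̂–3σ̂, * = beyond 3σ̂; sign = side of CL): 1:+C, 2:+C, 3:-C, 4:+B, 5:+C, 6:+C, 7:+C, 8:+C, 9:+C, 10:+B, 11:+C
Rule 4 (eight consecutive points on the same side of the centre line) is satisfied at point 11.

rule 4 at point 11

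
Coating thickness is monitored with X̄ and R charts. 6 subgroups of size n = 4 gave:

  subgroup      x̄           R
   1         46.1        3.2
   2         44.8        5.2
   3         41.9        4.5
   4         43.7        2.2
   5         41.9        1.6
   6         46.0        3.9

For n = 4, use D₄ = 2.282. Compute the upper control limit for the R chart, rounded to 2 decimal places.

7.83

R̄ = (3.2 + 5.2 + 4.5 + 2.2 + 1.6 + 3.9) / 6 = 20.6000 / 6 = 3.4333
UCL_R = D₄·R̄ = 2.282 × 3.4333 = 7.8349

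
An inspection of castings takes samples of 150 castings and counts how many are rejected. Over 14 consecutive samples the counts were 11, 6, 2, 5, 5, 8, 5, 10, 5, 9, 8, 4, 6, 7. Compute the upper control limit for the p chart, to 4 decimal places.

p̄ = Σdᵢ / (k·n) = 91 / (14 × 150) = 0.04333
UCL = p̄ + 3·√(p̄(1−p̄)/n) = 0.04333 + 3 × √(0.04333×0.95667/150) = 0.04333 + 3 × 0.01662 = 0.09321

0.0932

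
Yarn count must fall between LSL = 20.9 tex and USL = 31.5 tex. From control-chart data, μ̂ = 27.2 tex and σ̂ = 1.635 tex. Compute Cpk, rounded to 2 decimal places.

Cpu = (USL − μ̂) / (3σ̂) = (31.5 − 27.2) / (3 × 1.635) = 0.8767; Cpl = (μ̂ − LSL) / (3σ̂) = (27.2 − 20.9) / (3 × 1.635) = 1.2844; Cpk = min(Cpu, Cpl) = 0.8767

0.88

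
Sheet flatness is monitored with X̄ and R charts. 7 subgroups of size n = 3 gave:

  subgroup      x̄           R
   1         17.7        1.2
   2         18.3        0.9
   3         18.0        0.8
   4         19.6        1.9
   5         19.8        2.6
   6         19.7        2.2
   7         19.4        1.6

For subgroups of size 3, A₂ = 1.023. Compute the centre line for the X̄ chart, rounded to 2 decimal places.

X̄̄ = (17.7 + 18.3 + 18.0 + 19.6 + 19.8 + 19.7 + 19.4) / 7 = 132.5000 / 7 = 18.9286
CL = X̄̄ = 18.9286

18.93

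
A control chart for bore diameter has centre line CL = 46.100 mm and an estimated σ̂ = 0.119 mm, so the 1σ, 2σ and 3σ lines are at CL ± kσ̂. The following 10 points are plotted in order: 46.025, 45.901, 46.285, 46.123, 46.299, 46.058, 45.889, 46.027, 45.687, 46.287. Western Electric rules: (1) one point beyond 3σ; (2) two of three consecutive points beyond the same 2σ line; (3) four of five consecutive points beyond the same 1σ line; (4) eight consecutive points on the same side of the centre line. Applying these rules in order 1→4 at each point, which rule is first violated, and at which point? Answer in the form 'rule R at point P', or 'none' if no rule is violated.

rule 1 at point 9

Zone of each point (C = within 1σ̂, B = 1σ̂–2σ̂, A = 2σ̂–3σ̂, * = beyond 3σ̂; sign = side of CL): 1:-C, 2:-B, 3:+B, 4:+C, 5:+B, 6:-C, 7:-B, 8:-C, 9:-*, 10:+B
Rule 1 (one point beyond the 3σ limits) is satisfied at point 9.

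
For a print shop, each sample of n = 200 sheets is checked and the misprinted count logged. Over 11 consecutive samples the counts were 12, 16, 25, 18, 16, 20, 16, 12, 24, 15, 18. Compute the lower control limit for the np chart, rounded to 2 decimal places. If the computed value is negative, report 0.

5.48

p̄ = Σdᵢ / (k·n) = 192 / (11 × 200) = 0.08727
LCL = np̄ − 3·√(np̄(1−p̄)) = 17.4545 − 3 × 3.9914 = 5.4804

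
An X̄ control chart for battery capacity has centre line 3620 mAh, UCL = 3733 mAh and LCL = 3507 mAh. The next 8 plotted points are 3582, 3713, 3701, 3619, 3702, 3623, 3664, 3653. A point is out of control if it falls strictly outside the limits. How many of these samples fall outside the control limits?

0

All 8 points lie within [3507, 3733].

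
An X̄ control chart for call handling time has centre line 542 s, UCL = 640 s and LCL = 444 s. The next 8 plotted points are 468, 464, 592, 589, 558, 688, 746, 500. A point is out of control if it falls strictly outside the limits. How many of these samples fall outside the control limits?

Compare each point to [444, 640]: sample 6 = 688 > UCL; sample 7 = 746 > UCL.

2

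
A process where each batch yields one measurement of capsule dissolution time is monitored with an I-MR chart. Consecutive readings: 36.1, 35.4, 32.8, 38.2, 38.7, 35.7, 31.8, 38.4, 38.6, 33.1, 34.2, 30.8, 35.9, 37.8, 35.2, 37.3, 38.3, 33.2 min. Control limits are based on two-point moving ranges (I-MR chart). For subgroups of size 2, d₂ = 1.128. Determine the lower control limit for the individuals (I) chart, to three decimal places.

X̄ = (36.1 + 35.4 + 32.8 + 38.2 + 38.7 + 35.7 + 31.8 + 38.4 + 38.6 + 33.1 + 34.2 + 30.8 + 35.9 + 37.8 + 35.2 + 37.3 + 38.3 + 33.2) / 18 = 35.6389
Moving ranges: 0.7, 2.6, 5.4, 0.5, 3.0, 3.9, 6.6, 0.2, 5.5, 1.1, 3.4, 5.1, 1.9, 2.6, 2.1, 1.0, 5.1; M̄R̄ = 50.7000 / 17 = 2.9824
LCL = X̄ − 3·M̄R̄/d₂ = 35.6389 − 3 × 2.9824 / 1.128 = 27.7071

27.707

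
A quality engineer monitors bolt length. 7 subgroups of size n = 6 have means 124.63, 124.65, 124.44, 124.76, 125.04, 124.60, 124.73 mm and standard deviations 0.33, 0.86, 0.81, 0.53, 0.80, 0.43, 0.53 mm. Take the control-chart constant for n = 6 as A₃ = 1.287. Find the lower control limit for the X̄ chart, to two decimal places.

123.90

X̄̄ = (124.63 + 124.65 + 124.44 + 124.76 + 125.04 + 124.60 + 124.73) / 7 = 124.6929
s̄ = (0.33 + 0.86 + 0.81 + 0.53 + 0.80 + 0.43 + 0.53) / 7 = 0.6129
LCL = X̄̄ − A₃·s̄ = 124.6929 − 1.287 × 0.6129 = 123.9041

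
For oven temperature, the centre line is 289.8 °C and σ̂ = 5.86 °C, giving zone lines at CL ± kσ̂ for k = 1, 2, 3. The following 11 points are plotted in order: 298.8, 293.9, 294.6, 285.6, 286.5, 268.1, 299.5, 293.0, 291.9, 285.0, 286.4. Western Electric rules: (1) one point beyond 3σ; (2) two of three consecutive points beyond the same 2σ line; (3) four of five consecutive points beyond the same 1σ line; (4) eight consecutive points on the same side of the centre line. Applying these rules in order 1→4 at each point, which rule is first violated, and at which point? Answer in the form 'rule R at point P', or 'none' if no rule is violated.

Zone of each point (C = within 1σ̂, B = 1σ̂–2σ̂, A = 2σ̂–3σ̂, * = beyond 3σ̂; sign = side of CL): 1:+B, 2:+C, 3:+C, 4:-C, 5:-C, 6:-*, 7:+B, 8:+C, 9:+C, 10:-C, 11:-C
Rule 1 (one point beyond the 3σ limits) is satisfied at point 6.

rule 1 at point 6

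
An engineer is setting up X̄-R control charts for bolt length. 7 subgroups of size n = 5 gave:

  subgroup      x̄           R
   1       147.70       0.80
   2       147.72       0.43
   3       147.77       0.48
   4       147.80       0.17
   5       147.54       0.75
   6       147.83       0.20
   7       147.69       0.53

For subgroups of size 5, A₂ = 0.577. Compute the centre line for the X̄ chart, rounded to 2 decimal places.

147.72

X̄̄ = (147.70 + 147.72 + 147.77 + 147.80 + 147.54 + 147.83 + 147.69) / 7 = 1034.0500 / 7 = 147.7214
CL = X̄̄ = 147.7214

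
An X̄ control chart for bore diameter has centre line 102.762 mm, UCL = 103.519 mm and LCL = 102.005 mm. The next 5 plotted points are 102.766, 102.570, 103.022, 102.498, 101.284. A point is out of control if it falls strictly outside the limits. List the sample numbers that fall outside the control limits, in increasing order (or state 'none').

5

Compare each point to [102.005, 103.519]: sample 5 = 101.284 < LCL.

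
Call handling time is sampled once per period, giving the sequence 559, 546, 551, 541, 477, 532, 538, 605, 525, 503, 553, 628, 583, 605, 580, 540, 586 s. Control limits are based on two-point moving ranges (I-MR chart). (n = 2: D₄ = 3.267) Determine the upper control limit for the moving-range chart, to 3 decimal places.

127.617

Moving ranges: 13, 5, 10, 64, 55, 6, 67, 80, 22, 50, 75, 45, 22, 25, 40, 46; M̄R̄ = 625.0000 / 16 = 39.0625
UCL_MR = D₄·M̄R̄ = 3.267 × 39.0625 = 127.6172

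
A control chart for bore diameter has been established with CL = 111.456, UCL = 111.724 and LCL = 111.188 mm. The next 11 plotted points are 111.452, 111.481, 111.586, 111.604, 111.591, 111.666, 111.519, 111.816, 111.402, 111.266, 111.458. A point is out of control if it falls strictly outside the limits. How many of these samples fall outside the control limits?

Compare each point to [111.188, 111.724]: sample 8 = 111.816 > UCL.

1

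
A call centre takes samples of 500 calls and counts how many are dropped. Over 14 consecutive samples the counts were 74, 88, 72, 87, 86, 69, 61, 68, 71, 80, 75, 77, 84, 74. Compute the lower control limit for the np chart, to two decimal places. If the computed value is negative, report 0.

p̄ = Σdᵢ / (k·n) = 1066 / (14 × 500) = 0.15229
LCL = np̄ − 3·√(np̄(1−p̄)) = 76.1429 − 3 × 8.0341 = 52.0404

52.04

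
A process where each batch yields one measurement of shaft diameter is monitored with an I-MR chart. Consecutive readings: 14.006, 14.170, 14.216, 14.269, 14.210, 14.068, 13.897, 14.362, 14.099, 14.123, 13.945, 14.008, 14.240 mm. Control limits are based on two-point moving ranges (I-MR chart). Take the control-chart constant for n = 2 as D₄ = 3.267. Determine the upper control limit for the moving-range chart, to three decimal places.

0.506

Moving ranges: 0.164, 0.046, 0.053, 0.059, 0.142, 0.171, 0.465, 0.263, 0.024, 0.178, 0.063, 0.232; M̄R̄ = 1.8600 / 12 = 0.1550
UCL_MR = D₄·M̄R̄ = 3.267 × 0.1550 = 0.5064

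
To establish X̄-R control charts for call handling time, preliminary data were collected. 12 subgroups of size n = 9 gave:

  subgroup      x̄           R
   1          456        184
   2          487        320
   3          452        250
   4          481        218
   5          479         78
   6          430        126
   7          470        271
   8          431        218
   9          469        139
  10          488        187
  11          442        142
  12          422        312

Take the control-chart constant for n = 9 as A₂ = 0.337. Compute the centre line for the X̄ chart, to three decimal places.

X̄̄ = (456 + 487 + 452 + 481 + 479 + 430 + 470 + 431 + 469 + 488 + 442 + 422) / 12 = 5507.0000 / 12 = 458.9167
CL = X̄̄ = 458.9167

458.917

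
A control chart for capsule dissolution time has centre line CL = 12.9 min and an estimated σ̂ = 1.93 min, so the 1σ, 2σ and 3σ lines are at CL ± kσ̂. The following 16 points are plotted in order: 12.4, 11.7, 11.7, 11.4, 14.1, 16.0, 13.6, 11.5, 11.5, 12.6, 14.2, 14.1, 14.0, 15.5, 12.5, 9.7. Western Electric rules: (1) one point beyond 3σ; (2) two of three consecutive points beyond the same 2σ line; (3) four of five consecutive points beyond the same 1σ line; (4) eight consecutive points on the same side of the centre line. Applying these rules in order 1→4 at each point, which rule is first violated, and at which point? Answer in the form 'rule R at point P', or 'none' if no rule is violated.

none

Zone of each point (C = within 1σ̂, B = 1σ̂–2σ̂, A = 2σ̂–3σ̂, * = beyond 3σ̂; sign = side of CL): 1:-C, 2:-C, 3:-C, 4:-C, 5:+C, 6:+B, 7:+C, 8:-C, 9:-C, 10:-C, 11:+C, 12:+C, 13:+C, 14:+B, 15:-C, 16:-B
No rule fires across all 16 points.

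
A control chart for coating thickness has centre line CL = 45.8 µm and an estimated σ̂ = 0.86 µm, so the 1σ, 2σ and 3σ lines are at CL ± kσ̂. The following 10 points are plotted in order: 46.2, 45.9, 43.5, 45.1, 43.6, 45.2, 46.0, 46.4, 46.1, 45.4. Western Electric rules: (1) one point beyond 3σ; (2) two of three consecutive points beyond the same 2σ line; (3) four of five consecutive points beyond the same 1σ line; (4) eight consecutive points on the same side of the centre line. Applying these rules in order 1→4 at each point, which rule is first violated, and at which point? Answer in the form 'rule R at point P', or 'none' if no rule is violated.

Zone of each point (C = within 1σ̂, B = 1σ̂–2σ̂, A = 2σ̂–3σ̂, * = beyond 3σ̂; sign = side of CL): 1:+C, 2:+C, 3:-A, 4:-C, 5:-A, 6:-C, 7:+C, 8:+C, 9:+C, 10:-C
Rule 2 (two of three consecutive points beyond the same 2σ limit) is satisfied at point 5.

rule 2 at point 5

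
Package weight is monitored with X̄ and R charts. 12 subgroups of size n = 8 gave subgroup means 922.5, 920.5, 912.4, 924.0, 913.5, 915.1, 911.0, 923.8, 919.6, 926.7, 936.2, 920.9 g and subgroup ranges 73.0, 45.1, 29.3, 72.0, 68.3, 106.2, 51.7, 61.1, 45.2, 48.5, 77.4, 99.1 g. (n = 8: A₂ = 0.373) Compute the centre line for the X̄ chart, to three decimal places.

X̄̄ = (922.5 + 920.5 + 912.4 + 924.0 + 913.5 + 915.1 + 911.0 + 923.8 + 919.6 + 926.7 + 936.2 + 920.9) / 12 = 11046.2000 / 12 = 920.5167
CL = X̄̄ = 920.5167

920.517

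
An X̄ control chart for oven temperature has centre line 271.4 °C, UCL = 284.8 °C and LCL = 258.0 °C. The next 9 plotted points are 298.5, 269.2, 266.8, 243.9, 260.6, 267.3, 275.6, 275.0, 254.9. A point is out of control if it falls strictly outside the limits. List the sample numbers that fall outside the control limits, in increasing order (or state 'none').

1, 4, 9

Compare each point to [258.0, 284.8]: sample 1 = 298.5 > UCL; sample 4 = 243.9 < LCL; sample 9 = 254.9 < LCL.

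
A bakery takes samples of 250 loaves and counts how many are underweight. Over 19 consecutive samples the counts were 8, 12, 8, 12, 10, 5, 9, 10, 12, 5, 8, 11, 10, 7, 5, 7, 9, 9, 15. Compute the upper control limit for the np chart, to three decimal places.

p̄ = Σdᵢ / (k·n) = 172 / (19 × 250) = 0.03621
UCL = np̄ + 3·√(np̄(1−p̄)) = 9.0526 + 3 × √(9.0526×0.96379) = 9.0526 + 3 × 2.9538 = 17.9140

17.914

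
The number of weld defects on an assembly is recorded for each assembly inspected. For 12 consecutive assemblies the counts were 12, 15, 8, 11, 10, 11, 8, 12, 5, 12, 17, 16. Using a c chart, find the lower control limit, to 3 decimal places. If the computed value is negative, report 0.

c̄ = (12 + 15 + 8 + 11 + 10 + 11 + 8 + 12 + 5 + 12 + 17 + 16) / 12 = 137 / 12 = 11.4167
LCL = c̄ − 3√c̄ = 11.4167 − 3 × 3.3789 = 1.2801

1.280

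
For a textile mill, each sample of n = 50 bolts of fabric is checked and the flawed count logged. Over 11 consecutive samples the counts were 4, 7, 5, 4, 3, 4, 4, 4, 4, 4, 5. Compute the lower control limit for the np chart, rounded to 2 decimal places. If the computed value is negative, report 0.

p̄ = Σdᵢ / (k·n) = 48 / (11 × 50) = 0.08727
LCL = np̄ − 3·√(np̄(1−p̄)) = 4.3636 − 3 × 1.9957 = -1.6235 → 0 (negative, so LCL = 0)

0.00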